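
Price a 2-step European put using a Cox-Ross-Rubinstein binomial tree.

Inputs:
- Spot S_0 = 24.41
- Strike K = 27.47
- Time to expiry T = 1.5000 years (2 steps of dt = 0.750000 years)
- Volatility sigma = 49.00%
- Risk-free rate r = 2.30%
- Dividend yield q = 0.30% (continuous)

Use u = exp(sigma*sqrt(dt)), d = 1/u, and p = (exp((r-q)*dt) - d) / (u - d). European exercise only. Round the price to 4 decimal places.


dt = T/N = 0.750000
u = exp(sigma*sqrt(dt)) = 1.528600; d = 1/u = 0.654193
p = (exp((r-q)*dt) - d) / (u - d) = 0.412760
Discount per step: exp(-r*dt) = 0.982898
Stock lattice S(k, i) with i counting down-moves:
  k=0: S(0,0) = 24.4100
  k=1: S(1,0) = 37.3131; S(1,1) = 15.9689
  k=2: S(2,0) = 57.0369; S(2,1) = 24.4100; S(2,2) = 10.4467
Terminal payoffs V(N, i) = max(K - S_T, 0):
  V(2,0) = 0.000000; V(2,1) = 3.060000; V(2,2) = 17.023281
Backward induction: V(k, i) = exp(-r*dt) * [p * V(k+1, i) + (1-p) * V(k+1, i+1)].
  V(1,0) = exp(-r*dt) * [p*0.000000 + (1-p)*3.060000] = 1.766224
  V(1,1) = exp(-r*dt) * [p*3.060000 + (1-p)*17.023281] = 11.067238
  V(0,0) = exp(-r*dt) * [p*1.766224 + (1-p)*11.067238] = 7.104540

Answer: Price = V(0,0) = 7.1045


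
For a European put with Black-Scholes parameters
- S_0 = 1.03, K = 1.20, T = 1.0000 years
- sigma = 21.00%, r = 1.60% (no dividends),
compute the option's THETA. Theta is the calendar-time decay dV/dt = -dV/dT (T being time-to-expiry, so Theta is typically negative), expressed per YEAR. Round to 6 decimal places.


d1 = -0.5462512122; d2 = -0.7562512122
phi(d1) = 0.3436492628; exp(-qT) = 1.0000000000; exp(-rT) = 0.9841273201
Theta = -S*exp(-qT)*phi(d1)*sigma/(2*sqrt(T)) + r*K*exp(-rT)*N(-d2) - q*S*exp(-qT)*N(-d1)
N(-d1) = 0.7075533662; N(-d2) = 0.7752507034; sqrt(T) = 1.0000000000
Term 1 = -1.0300 * 1.0000000000 * 0.3436492628 * 0.2100 / (2 * 1.0000000000) = -0.0371656678
Term 2 = 0.0160 * 1.2000 * 0.9841273201 * 0.7752507034 = 0.0146485516
Term 3 = 0 (no dividend yield, q = 0)
Theta = -0.0371656678 + (0.0146485516) + (0.0000000000) = -0.022517

Answer: Theta = -0.022517


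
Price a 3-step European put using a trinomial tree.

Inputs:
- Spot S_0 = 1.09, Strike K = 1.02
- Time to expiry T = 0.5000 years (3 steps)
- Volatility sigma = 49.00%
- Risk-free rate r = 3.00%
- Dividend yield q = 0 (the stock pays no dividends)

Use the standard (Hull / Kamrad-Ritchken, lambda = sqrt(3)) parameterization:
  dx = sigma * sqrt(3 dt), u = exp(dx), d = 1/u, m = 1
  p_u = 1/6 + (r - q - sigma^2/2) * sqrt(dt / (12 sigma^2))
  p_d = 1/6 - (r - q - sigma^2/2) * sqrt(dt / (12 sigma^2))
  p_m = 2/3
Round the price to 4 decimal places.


dt = T/N = 0.166667; dx = sigma*sqrt(3*dt) = 0.346482
u = exp(dx) = 1.414084; d = 1/u = 0.707171
p_u = 0.145009, p_m = 0.666667, p_d = 0.188325
Discount per step: exp(-r*dt) = 0.995012
Stock lattice S(k, j) with j the centered position index:
  k=0: S(0,+0) = 1.0900
  k=1: S(1,-1) = 0.7708; S(1,+0) = 1.0900; S(1,+1) = 1.5414
  k=2: S(2,-2) = 0.5451; S(2,-1) = 0.7708; S(2,+0) = 1.0900; S(2,+1) = 1.5414; S(2,+2) = 2.1796
  k=3: S(3,-3) = 0.3855; S(3,-2) = 0.5451; S(3,-1) = 0.7708; S(3,+0) = 1.0900; S(3,+1) = 1.5414; S(3,+2) = 2.1796; S(3,+3) = 3.0821
Terminal payoffs V(N, j) = max(K - S_T, 0):
  V(3,-3) = 0.634521; V(3,-2) = 0.474901; V(3,-1) = 0.249183; V(3,+0) = 0.000000; V(3,+1) = 0.000000; V(3,+2) = 0.000000; V(3,+3) = 0.000000
Backward induction: V(k, j) = exp(-r*dt) * [p_u * V(k+1, j+1) + p_m * V(k+1, j) + p_d * V(k+1, j-1)]
  V(2,-2) = exp(-r*dt) * [p_u*0.249183 + p_m*0.474901 + p_d*0.634521] = 0.469875
  V(2,-1) = exp(-r*dt) * [p_u*0.000000 + p_m*0.249183 + p_d*0.474901] = 0.254283
  V(2,+0) = exp(-r*dt) * [p_u*0.000000 + p_m*0.000000 + p_d*0.249183] = 0.046693
  V(2,+1) = exp(-r*dt) * [p_u*0.000000 + p_m*0.000000 + p_d*0.000000] = 0.000000
  V(2,+2) = exp(-r*dt) * [p_u*0.000000 + p_m*0.000000 + p_d*0.000000] = 0.000000
  V(1,-1) = exp(-r*dt) * [p_u*0.046693 + p_m*0.254283 + p_d*0.469875] = 0.263462
  V(1,+0) = exp(-r*dt) * [p_u*0.000000 + p_m*0.046693 + p_d*0.254283] = 0.078623
  V(1,+1) = exp(-r*dt) * [p_u*0.000000 + p_m*0.000000 + p_d*0.046693] = 0.008750
  V(0,+0) = exp(-r*dt) * [p_u*0.008750 + p_m*0.078623 + p_d*0.263462] = 0.102785

Answer: Price = V(0,0) = 0.1028


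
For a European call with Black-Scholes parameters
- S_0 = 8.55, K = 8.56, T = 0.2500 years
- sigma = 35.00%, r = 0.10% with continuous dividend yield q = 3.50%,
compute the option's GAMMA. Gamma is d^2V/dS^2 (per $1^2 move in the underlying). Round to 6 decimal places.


Answer: Gamma = 0.264168

Derivation:
d1 = 0.0322491017; d2 = -0.1427508983
phi(d1) = 0.3987348834; exp(-qT) = 0.9912881698; exp(-rT) = 0.9997500312
Gamma = exp(-qT) * phi(d1) / (S * sigma * sqrt(T)) = 0.9912881698 * 0.3987348834 / (8.5500 * 0.3500 * 0.5000000000) = 0.264168


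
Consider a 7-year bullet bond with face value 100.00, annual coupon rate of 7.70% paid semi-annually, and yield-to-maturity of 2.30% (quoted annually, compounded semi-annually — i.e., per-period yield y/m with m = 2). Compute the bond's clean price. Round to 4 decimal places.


Coupon per period c = face * coupon_rate / m = 3.850000
Periods per year m = 2; per-period yield y/m = 0.011500
Number of cashflows N = 14
Cashflows (t years, CF_t, discount factor 1/(1+y/m)^(m*t), PV):
  t = 0.5000: CF_t = 3.850000, DF = 0.988631, PV = 3.806228
  t = 1.0000: CF_t = 3.850000, DF = 0.977391, PV = 3.762954
  t = 1.5000: CF_t = 3.850000, DF = 0.966279, PV = 3.720172
  t = 2.0000: CF_t = 3.850000, DF = 0.955293, PV = 3.677877
  t = 2.5000: CF_t = 3.850000, DF = 0.944432, PV = 3.636062
  t = 3.0000: CF_t = 3.850000, DF = 0.933694, PV = 3.594723
  t = 3.5000: CF_t = 3.850000, DF = 0.923079, PV = 3.553853
  t = 4.0000: CF_t = 3.850000, DF = 0.912584, PV = 3.513449
  t = 4.5000: CF_t = 3.850000, DF = 0.902209, PV = 3.473504
  t = 5.0000: CF_t = 3.850000, DF = 0.891951, PV = 3.434012
  t = 5.5000: CF_t = 3.850000, DF = 0.881810, PV = 3.394970
  t = 6.0000: CF_t = 3.850000, DF = 0.871785, PV = 3.356372
  t = 6.5000: CF_t = 3.850000, DF = 0.861873, PV = 3.318213
  t = 7.0000: CF_t = 103.850000, DF = 0.852075, PV = 88.487939
Price P = sum_t PV_t = 134.730329

Answer: Price = 134.7303


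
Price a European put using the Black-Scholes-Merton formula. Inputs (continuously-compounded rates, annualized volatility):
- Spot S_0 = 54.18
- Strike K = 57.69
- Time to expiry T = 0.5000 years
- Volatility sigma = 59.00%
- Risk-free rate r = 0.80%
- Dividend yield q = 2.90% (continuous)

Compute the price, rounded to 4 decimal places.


Answer: Price = 11.3277

Derivation:
d1 = (ln(S/K) + (r - q + 0.5*sigma^2) * T) / (sigma * sqrt(T)) = 0.03296553
d2 = d1 - sigma * sqrt(T) = -0.38422747
exp(-rT) = 0.99600799; exp(-qT) = 0.98560462
P = K * exp(-rT) * N(-d2) - S_0 * exp(-qT) * N(-d1)
N(-d1) = 0.48685104; N(-d2) = 0.64959507
P = 57.6900 * 0.99600799 * 0.64959507 - 54.1800 * 0.98560462 * 0.48685104 = 11.3277


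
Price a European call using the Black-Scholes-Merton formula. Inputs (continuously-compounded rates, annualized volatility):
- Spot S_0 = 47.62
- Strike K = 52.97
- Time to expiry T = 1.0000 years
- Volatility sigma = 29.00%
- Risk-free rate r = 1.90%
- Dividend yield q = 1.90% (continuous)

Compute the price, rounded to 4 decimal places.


d1 = (ln(S/K) + (r - q + 0.5*sigma^2) * T) / (sigma * sqrt(T)) = -0.22214784
d2 = d1 - sigma * sqrt(T) = -0.51214784
exp(-rT) = 0.98117936; exp(-qT) = 0.98117936
C = S_0 * exp(-qT) * N(d1) - K * exp(-rT) * N(d2)
N(d1) = 0.41209940; N(d2) = 0.30427377
C = 47.6200 * 0.98117936 * 0.41209940 - 52.9700 * 0.98117936 * 0.30427377 = 3.4408

Answer: Price = 3.4408


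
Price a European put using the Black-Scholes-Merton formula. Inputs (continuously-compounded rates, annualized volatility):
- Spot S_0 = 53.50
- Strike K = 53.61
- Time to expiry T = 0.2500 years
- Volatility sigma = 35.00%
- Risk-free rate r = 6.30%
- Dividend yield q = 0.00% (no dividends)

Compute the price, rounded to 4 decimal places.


d1 = (ln(S/K) + (r - q + 0.5*sigma^2) * T) / (sigma * sqrt(T)) = 0.16576306
d2 = d1 - sigma * sqrt(T) = -0.00923694
exp(-rT) = 0.98437338; exp(-qT) = 1.00000000
P = K * exp(-rT) * N(-d2) - S_0 * exp(-qT) * N(-d1)
N(-d1) = 0.43417171; N(-d2) = 0.50368495
P = 53.6100 * 0.98437338 * 0.50368495 - 53.5000 * 1.00000000 * 0.43417171 = 3.3524

Answer: Price = 3.3524


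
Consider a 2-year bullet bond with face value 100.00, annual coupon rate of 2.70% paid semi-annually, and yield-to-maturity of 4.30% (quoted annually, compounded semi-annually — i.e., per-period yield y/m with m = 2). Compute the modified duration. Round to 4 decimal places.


Coupon per period c = face * coupon_rate / m = 1.350000
Periods per year m = 2; per-period yield y/m = 0.021500
Number of cashflows N = 4
Cashflows (t years, CF_t, discount factor 1/(1+y/m)^(m*t), PV):
  t = 0.5000: CF_t = 1.350000, DF = 0.978953, PV = 1.321586
  t = 1.0000: CF_t = 1.350000, DF = 0.958348, PV = 1.293770
  t = 1.5000: CF_t = 1.350000, DF = 0.938177, PV = 1.266539
  t = 2.0000: CF_t = 101.350000, DF = 0.918431, PV = 93.082978
Price P = sum_t PV_t = 96.964873
First compute Macaulay numerator sum_t t * PV_t:
  t * PV_t at t = 0.5000: 0.660793
  t * PV_t at t = 1.0000: 1.293770
  t * PV_t at t = 1.5000: 1.899809
  t * PV_t at t = 2.0000: 186.165956
Macaulay duration D = 190.020328 / 96.964873 = 1.959682
Modified duration = D / (1 + y/m) = 1.959682 / (1 + 0.021500) = 1.918436

Answer: Modified duration = 1.9184


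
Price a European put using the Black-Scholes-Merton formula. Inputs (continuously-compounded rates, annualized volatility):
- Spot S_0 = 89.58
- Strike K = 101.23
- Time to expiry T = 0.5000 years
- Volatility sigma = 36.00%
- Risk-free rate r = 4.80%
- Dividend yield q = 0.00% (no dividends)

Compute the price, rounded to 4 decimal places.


Answer: Price = 14.8635

Derivation:
d1 = (ln(S/K) + (r - q + 0.5*sigma^2) * T) / (sigma * sqrt(T)) = -0.25873459
d2 = d1 - sigma * sqrt(T) = -0.51329303
exp(-rT) = 0.97628571; exp(-qT) = 1.00000000
P = K * exp(-rT) * N(-d2) - S_0 * exp(-qT) * N(-d1)
N(-d1) = 0.60207999; N(-d2) = 0.69612682
P = 101.2300 * 0.97628571 * 0.69612682 - 89.5800 * 1.00000000 * 0.60207999 = 14.8635


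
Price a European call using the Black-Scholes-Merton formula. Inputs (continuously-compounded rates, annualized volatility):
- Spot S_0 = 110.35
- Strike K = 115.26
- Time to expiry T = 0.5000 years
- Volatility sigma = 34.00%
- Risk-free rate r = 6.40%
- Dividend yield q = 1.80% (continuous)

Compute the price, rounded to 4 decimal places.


d1 = (ln(S/K) + (r - q + 0.5*sigma^2) * T) / (sigma * sqrt(T)) = 0.03480083
d2 = d1 - sigma * sqrt(T) = -0.20561548
exp(-rT) = 0.96850658; exp(-qT) = 0.99104038
C = S_0 * exp(-qT) * N(d1) - K * exp(-rT) * N(d2)
N(d1) = 0.51388072; N(d2) = 0.41854564
C = 110.3500 * 0.99104038 * 0.51388072 - 115.2600 * 0.96850658 * 0.41854564 = 9.4764

Answer: Price = 9.4764


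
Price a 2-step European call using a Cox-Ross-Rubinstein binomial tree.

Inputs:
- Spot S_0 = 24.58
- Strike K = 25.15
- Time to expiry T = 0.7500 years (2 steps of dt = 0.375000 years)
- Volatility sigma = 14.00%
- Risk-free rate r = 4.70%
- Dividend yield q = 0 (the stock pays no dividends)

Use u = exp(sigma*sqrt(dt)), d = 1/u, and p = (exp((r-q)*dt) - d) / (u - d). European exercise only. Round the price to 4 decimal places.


Answer: Price = V(0,0) = 1.3177

Derivation:
dt = T/N = 0.375000
u = exp(sigma*sqrt(dt)) = 1.089514; d = 1/u = 0.917840
p = (exp((r-q)*dt) - d) / (u - d) = 0.582155
Discount per step: exp(-r*dt) = 0.982529
Stock lattice S(k, i) with i counting down-moves:
  k=0: S(0,0) = 24.5800
  k=1: S(1,0) = 26.7803; S(1,1) = 22.5605
  k=2: S(2,0) = 29.1775; S(2,1) = 24.5800; S(2,2) = 20.7069
Terminal payoffs V(N, i) = max(S_T - K, 0):
  V(2,0) = 4.027486; V(2,1) = 0.000000; V(2,2) = 0.000000
Backward induction: V(k, i) = exp(-r*dt) * [p * V(k+1, i) + (1-p) * V(k+1, i+1)].
  V(1,0) = exp(-r*dt) * [p*4.027486 + (1-p)*0.000000] = 2.303661
  V(1,1) = exp(-r*dt) * [p*0.000000 + (1-p)*0.000000] = 0.000000
  V(0,0) = exp(-r*dt) * [p*2.303661 + (1-p)*0.000000] = 1.317659


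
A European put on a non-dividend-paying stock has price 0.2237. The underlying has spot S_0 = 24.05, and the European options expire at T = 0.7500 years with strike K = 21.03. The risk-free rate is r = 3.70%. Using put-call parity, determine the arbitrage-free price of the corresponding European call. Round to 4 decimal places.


Put-call parity: C - P = S_0 * exp(-qT) - K * exp(-rT).
S_0 * exp(-qT) = 24.0500 * 1.00000000 = 24.05000000
K * exp(-rT) = 21.0300 * 0.97263149 = 20.45444032
C = P + S*exp(-qT) - K*exp(-rT)
C = 0.2237 + 24.05000000 - 20.45444032 = 3.8193

Answer: Call price = 3.8193


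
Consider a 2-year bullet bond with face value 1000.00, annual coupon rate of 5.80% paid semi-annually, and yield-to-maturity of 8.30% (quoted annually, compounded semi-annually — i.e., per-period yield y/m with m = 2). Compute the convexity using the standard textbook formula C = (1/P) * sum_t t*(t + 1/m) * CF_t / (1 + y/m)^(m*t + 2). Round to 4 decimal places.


Answer: Convexity = 4.3486

Derivation:
Coupon per period c = face * coupon_rate / m = 29.000000
Periods per year m = 2; per-period yield y/m = 0.041500
Number of cashflows N = 4
Cashflows (t years, CF_t, discount factor 1/(1+y/m)^(m*t), PV):
  t = 0.5000: CF_t = 29.000000, DF = 0.960154, PV = 27.844455
  t = 1.0000: CF_t = 29.000000, DF = 0.921895, PV = 26.734955
  t = 1.5000: CF_t = 29.000000, DF = 0.885161, PV = 25.669663
  t = 2.0000: CF_t = 1029.000000, DF = 0.849890, PV = 874.537180
Price P = sum_t PV_t = 954.786253
Convexity numerator sum_t t*(t + 1/m) * CF_t / (1+y/m)^(m*t + 2):
  t = 0.5000: term = 12.834832
  t = 1.0000: term = 36.970231
  t = 1.5000: term = 70.994202
  t = 2.0000: term = 4031.157191
Convexity = (1/P) * sum = 4151.956455 / 954.786253 = 4.348572


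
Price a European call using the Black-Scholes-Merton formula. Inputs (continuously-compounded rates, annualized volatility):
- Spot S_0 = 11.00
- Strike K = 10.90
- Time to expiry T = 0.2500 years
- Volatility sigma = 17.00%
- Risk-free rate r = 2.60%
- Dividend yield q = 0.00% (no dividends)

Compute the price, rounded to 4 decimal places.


d1 = (ln(S/K) + (r - q + 0.5*sigma^2) * T) / (sigma * sqrt(T)) = 0.22641157
d2 = d1 - sigma * sqrt(T) = 0.14141157
exp(-rT) = 0.99352108; exp(-qT) = 1.00000000
C = S_0 * exp(-qT) * N(d1) - K * exp(-rT) * N(d2)
N(d1) = 0.58955934; N(d2) = 0.55622759
C = 11.0000 * 1.00000000 * 0.58955934 - 10.9000 * 0.99352108 * 0.55622759 = 0.4616

Answer: Price = 0.4616


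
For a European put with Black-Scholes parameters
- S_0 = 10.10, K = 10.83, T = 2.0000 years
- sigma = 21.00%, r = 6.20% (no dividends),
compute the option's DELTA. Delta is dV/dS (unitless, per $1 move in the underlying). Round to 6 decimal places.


d1 = 0.3310450465; d2 = 0.0340601984
phi(d1) = 0.3776702024; exp(-qT) = 1.0000000000; exp(-rT) = 0.8833798409
N(-d1) = 0.3703052299
Delta = -exp(-qT) * N(-d1) = -1.0000000000 * 0.3703052299 = -0.370305

Answer: Delta = -0.370305


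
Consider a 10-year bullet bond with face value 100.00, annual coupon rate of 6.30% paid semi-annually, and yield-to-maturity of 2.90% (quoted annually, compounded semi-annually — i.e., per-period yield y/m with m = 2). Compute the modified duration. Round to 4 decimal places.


Coupon per period c = face * coupon_rate / m = 3.150000
Periods per year m = 2; per-period yield y/m = 0.014500
Number of cashflows N = 20
Cashflows (t years, CF_t, discount factor 1/(1+y/m)^(m*t), PV):
  t = 0.5000: CF_t = 3.150000, DF = 0.985707, PV = 3.104978
  t = 1.0000: CF_t = 3.150000, DF = 0.971619, PV = 3.060599
  t = 1.5000: CF_t = 3.150000, DF = 0.957732, PV = 3.016855
  t = 2.0000: CF_t = 3.150000, DF = 0.944043, PV = 2.973736
  t = 2.5000: CF_t = 3.150000, DF = 0.930550, PV = 2.931233
  t = 3.0000: CF_t = 3.150000, DF = 0.917250, PV = 2.889337
  t = 3.5000: CF_t = 3.150000, DF = 0.904140, PV = 2.848041
  t = 4.0000: CF_t = 3.150000, DF = 0.891217, PV = 2.807334
  t = 4.5000: CF_t = 3.150000, DF = 0.878479, PV = 2.767210
  t = 5.0000: CF_t = 3.150000, DF = 0.865923, PV = 2.727659
  t = 5.5000: CF_t = 3.150000, DF = 0.853547, PV = 2.688673
  t = 6.0000: CF_t = 3.150000, DF = 0.841347, PV = 2.650244
  t = 6.5000: CF_t = 3.150000, DF = 0.829322, PV = 2.612365
  t = 7.0000: CF_t = 3.150000, DF = 0.817469, PV = 2.575027
  t = 7.5000: CF_t = 3.150000, DF = 0.805785, PV = 2.538223
  t = 8.0000: CF_t = 3.150000, DF = 0.794268, PV = 2.501945
  t = 8.5000: CF_t = 3.150000, DF = 0.782916, PV = 2.466185
  t = 9.0000: CF_t = 3.150000, DF = 0.771726, PV = 2.430937
  t = 9.5000: CF_t = 3.150000, DF = 0.760696, PV = 2.396192
  t = 10.0000: CF_t = 103.150000, DF = 0.749823, PV = 77.344281
Price P = sum_t PV_t = 129.331053
First compute Macaulay numerator sum_t t * PV_t:
  t * PV_t at t = 0.5000: 1.552489
  t * PV_t at t = 1.0000: 3.060599
  t * PV_t at t = 1.5000: 4.525282
  t * PV_t at t = 2.0000: 5.947471
  t * PV_t at t = 2.5000: 7.328082
  t * PV_t at t = 3.0000: 8.668012
  t * PV_t at t = 3.5000: 9.968143
  t * PV_t at t = 4.0000: 11.229337
  t * PV_t at t = 4.5000: 12.452444
  t * PV_t at t = 5.0000: 13.638294
  t * PV_t at t = 5.5000: 14.787702
  t * PV_t at t = 6.0000: 15.901467
  t * PV_t at t = 6.5000: 16.980374
  t * PV_t at t = 7.0000: 18.025191
  t * PV_t at t = 7.5000: 19.036673
  t * PV_t at t = 8.0000: 20.015559
  t * PV_t at t = 8.5000: 20.962574
  t * PV_t at t = 9.0000: 21.878429
  t * PV_t at t = 9.5000: 22.763822
  t * PV_t at t = 10.0000: 773.442807
Macaulay duration D = 1022.164750 / 129.331053 = 7.903475
Modified duration = D / (1 + y/m) = 7.903475 / (1 + 0.014500) = 7.790513

Answer: Modified duration = 7.7905


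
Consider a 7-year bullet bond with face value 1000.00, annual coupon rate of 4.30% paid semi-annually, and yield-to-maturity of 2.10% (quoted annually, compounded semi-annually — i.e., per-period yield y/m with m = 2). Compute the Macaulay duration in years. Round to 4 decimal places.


Answer: Macaulay duration = 6.1869 years

Derivation:
Coupon per period c = face * coupon_rate / m = 21.500000
Periods per year m = 2; per-period yield y/m = 0.010500
Number of cashflows N = 14
Cashflows (t years, CF_t, discount factor 1/(1+y/m)^(m*t), PV):
  t = 0.5000: CF_t = 21.500000, DF = 0.989609, PV = 21.276596
  t = 1.0000: CF_t = 21.500000, DF = 0.979326, PV = 21.055513
  t = 1.5000: CF_t = 21.500000, DF = 0.969150, PV = 20.836727
  t = 2.0000: CF_t = 21.500000, DF = 0.959080, PV = 20.620215
  t = 2.5000: CF_t = 21.500000, DF = 0.949114, PV = 20.405952
  t = 3.0000: CF_t = 21.500000, DF = 0.939252, PV = 20.193916
  t = 3.5000: CF_t = 21.500000, DF = 0.929492, PV = 19.984083
  t = 4.0000: CF_t = 21.500000, DF = 0.919834, PV = 19.776431
  t = 4.5000: CF_t = 21.500000, DF = 0.910276, PV = 19.570936
  t = 5.0000: CF_t = 21.500000, DF = 0.900818, PV = 19.367577
  t = 5.5000: CF_t = 21.500000, DF = 0.891457, PV = 19.166330
  t = 6.0000: CF_t = 21.500000, DF = 0.882194, PV = 18.967175
  t = 6.5000: CF_t = 21.500000, DF = 0.873027, PV = 18.770089
  t = 7.0000: CF_t = 1021.500000, DF = 0.863956, PV = 882.530902
Price P = sum_t PV_t = 1142.522442
Macaulay numerator sum_t t * PV_t:
  t * PV_t at t = 0.5000: 10.638298
  t * PV_t at t = 1.0000: 21.055513
  t * PV_t at t = 1.5000: 31.255091
  t * PV_t at t = 2.0000: 41.240430
  t * PV_t at t = 2.5000: 51.014881
  t * PV_t at t = 3.0000: 60.581749
  t * PV_t at t = 3.5000: 69.944292
  t * PV_t at t = 4.0000: 79.105724
  t * PV_t at t = 4.5000: 88.069213
  t * PV_t at t = 5.0000: 96.837883
  t * PV_t at t = 5.5000: 105.414816
  t * PV_t at t = 6.0000: 113.803049
  t * PV_t at t = 6.5000: 122.005577
  t * PV_t at t = 7.0000: 6177.716311
Macaulay duration D = (sum_t t * PV_t) / P = 7068.682826 / 1142.522442 = 6.186909


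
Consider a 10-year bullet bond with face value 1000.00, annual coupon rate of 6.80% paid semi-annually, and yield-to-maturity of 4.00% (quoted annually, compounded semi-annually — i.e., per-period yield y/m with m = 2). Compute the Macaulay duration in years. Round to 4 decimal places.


Coupon per period c = face * coupon_rate / m = 34.000000
Periods per year m = 2; per-period yield y/m = 0.020000
Number of cashflows N = 20
Cashflows (t years, CF_t, discount factor 1/(1+y/m)^(m*t), PV):
  t = 0.5000: CF_t = 34.000000, DF = 0.980392, PV = 33.333333
  t = 1.0000: CF_t = 34.000000, DF = 0.961169, PV = 32.679739
  t = 1.5000: CF_t = 34.000000, DF = 0.942322, PV = 32.038959
  t = 2.0000: CF_t = 34.000000, DF = 0.923845, PV = 31.410744
  t = 2.5000: CF_t = 34.000000, DF = 0.905731, PV = 30.794848
  t = 3.0000: CF_t = 34.000000, DF = 0.887971, PV = 30.191027
  t = 3.5000: CF_t = 34.000000, DF = 0.870560, PV = 29.599046
  t = 4.0000: CF_t = 34.000000, DF = 0.853490, PV = 29.018673
  t = 4.5000: CF_t = 34.000000, DF = 0.836755, PV = 28.449679
  t = 5.0000: CF_t = 34.000000, DF = 0.820348, PV = 27.891842
  t = 5.5000: CF_t = 34.000000, DF = 0.804263, PV = 27.344943
  t = 6.0000: CF_t = 34.000000, DF = 0.788493, PV = 26.808768
  t = 6.5000: CF_t = 34.000000, DF = 0.773033, PV = 26.283106
  t = 7.0000: CF_t = 34.000000, DF = 0.757875, PV = 25.767751
  t = 7.5000: CF_t = 34.000000, DF = 0.743015, PV = 25.262501
  t = 8.0000: CF_t = 34.000000, DF = 0.728446, PV = 24.767158
  t = 8.5000: CF_t = 34.000000, DF = 0.714163, PV = 24.281527
  t = 9.0000: CF_t = 34.000000, DF = 0.700159, PV = 23.805419
  t = 9.5000: CF_t = 34.000000, DF = 0.686431, PV = 23.338646
  t = 10.0000: CF_t = 1034.000000, DF = 0.672971, PV = 695.852358
Price P = sum_t PV_t = 1228.920067
Macaulay numerator sum_t t * PV_t:
  t * PV_t at t = 0.5000: 16.666667
  t * PV_t at t = 1.0000: 32.679739
  t * PV_t at t = 1.5000: 48.058439
  t * PV_t at t = 2.0000: 62.821489
  t * PV_t at t = 2.5000: 76.987119
  t * PV_t at t = 3.0000: 90.573081
  t * PV_t at t = 3.5000: 103.596661
  t * PV_t at t = 4.0000: 116.074690
  t * PV_t at t = 4.5000: 128.023556
  t * PV_t at t = 5.0000: 139.459211
  t * PV_t at t = 5.5000: 150.397188
  t * PV_t at t = 6.0000: 160.852608
  t * PV_t at t = 6.5000: 170.840188
  t * PV_t at t = 7.0000: 180.374256
  t * PV_t at t = 7.5000: 189.468756
  t * PV_t at t = 8.0000: 198.137261
  t * PV_t at t = 8.5000: 206.392981
  t * PV_t at t = 9.0000: 214.248769
  t * PV_t at t = 9.5000: 221.717135
  t * PV_t at t = 10.0000: 6958.523584
Macaulay duration D = (sum_t t * PV_t) / P = 9465.893378 / 1228.920067 = 7.702611

Answer: Macaulay duration = 7.7026 years


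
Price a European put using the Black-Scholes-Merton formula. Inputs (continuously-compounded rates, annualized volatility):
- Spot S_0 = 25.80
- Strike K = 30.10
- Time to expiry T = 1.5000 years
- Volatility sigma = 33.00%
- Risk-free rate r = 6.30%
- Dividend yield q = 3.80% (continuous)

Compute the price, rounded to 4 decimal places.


d1 = (ln(S/K) + (r - q + 0.5*sigma^2) * T) / (sigma * sqrt(T)) = -0.08653795
d2 = d1 - sigma * sqrt(T) = -0.49070376
exp(-rT) = 0.90982773; exp(-qT) = 0.94459407
P = K * exp(-rT) * N(-d2) - S_0 * exp(-qT) * N(-d1)
N(-d1) = 0.53448060; N(-d2) = 0.68818201
P = 30.1000 * 0.90982773 * 0.68818201 - 25.8000 * 0.94459407 * 0.53448060 = 5.8209

Answer: Price = 5.8209


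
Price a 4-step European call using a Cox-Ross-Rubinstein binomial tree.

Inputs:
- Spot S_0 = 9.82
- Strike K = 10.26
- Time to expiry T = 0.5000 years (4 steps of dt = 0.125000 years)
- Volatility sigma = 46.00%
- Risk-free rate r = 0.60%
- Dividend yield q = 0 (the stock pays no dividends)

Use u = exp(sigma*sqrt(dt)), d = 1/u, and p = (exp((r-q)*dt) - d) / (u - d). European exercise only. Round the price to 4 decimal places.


dt = T/N = 0.125000
u = exp(sigma*sqrt(dt)) = 1.176607; d = 1/u = 0.849902
p = (exp((r-q)*dt) - d) / (u - d) = 0.461727
Discount per step: exp(-r*dt) = 0.999250
Stock lattice S(k, i) with i counting down-moves:
  k=0: S(0,0) = 9.8200
  k=1: S(1,0) = 11.5543; S(1,1) = 8.3460
  k=2: S(2,0) = 13.5948; S(2,1) = 9.8200; S(2,2) = 7.0933
  k=3: S(3,0) = 15.9958; S(3,1) = 11.5543; S(3,2) = 8.3460; S(3,3) = 6.0286
  k=4: S(4,0) = 18.8207; S(4,1) = 13.5948; S(4,2) = 9.8200; S(4,3) = 7.0933; S(4,4) = 5.1237
Terminal payoffs V(N, i) = max(S_T - K, 0):
  V(4,0) = 8.560738; V(4,1) = 3.334839; V(4,2) = 0.000000; V(4,3) = 0.000000; V(4,4) = 0.000000
Backward induction: V(k, i) = exp(-r*dt) * [p * V(k+1, i) + (1-p) * V(k+1, i+1)].
  V(3,0) = exp(-r*dt) * [p*8.560738 + (1-p)*3.334839] = 5.743470
  V(3,1) = exp(-r*dt) * [p*3.334839 + (1-p)*0.000000] = 1.538632
  V(3,2) = exp(-r*dt) * [p*0.000000 + (1-p)*0.000000] = 0.000000
  V(3,3) = exp(-r*dt) * [p*0.000000 + (1-p)*0.000000] = 0.000000
  V(2,0) = exp(-r*dt) * [p*5.743470 + (1-p)*1.538632] = 3.477511
  V(2,1) = exp(-r*dt) * [p*1.538632 + (1-p)*0.000000] = 0.709896
  V(2,2) = exp(-r*dt) * [p*0.000000 + (1-p)*0.000000] = 0.000000
  V(1,0) = exp(-r*dt) * [p*3.477511 + (1-p)*0.709896] = 1.986289
  V(1,1) = exp(-r*dt) * [p*0.709896 + (1-p)*0.000000] = 0.327532
  V(0,0) = exp(-r*dt) * [p*1.986289 + (1-p)*0.327532] = 1.092606

Answer: Price = V(0,0) = 1.0926


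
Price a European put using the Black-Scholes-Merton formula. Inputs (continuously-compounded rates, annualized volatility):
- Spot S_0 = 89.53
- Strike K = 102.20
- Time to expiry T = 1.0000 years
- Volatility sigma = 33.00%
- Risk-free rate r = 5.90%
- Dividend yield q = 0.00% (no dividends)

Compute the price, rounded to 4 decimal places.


d1 = (ln(S/K) + (r - q + 0.5*sigma^2) * T) / (sigma * sqrt(T)) = -0.05729671
d2 = d1 - sigma * sqrt(T) = -0.38729671
exp(-rT) = 0.94270677; exp(-qT) = 1.00000000
P = K * exp(-rT) * N(-d2) - S_0 * exp(-qT) * N(-d1)
N(-d1) = 0.52284558; N(-d2) = 0.65073172
P = 102.2000 * 0.94270677 * 0.65073172 - 89.5300 * 1.00000000 * 0.52284558 = 15.8841

Answer: Price = 15.8841


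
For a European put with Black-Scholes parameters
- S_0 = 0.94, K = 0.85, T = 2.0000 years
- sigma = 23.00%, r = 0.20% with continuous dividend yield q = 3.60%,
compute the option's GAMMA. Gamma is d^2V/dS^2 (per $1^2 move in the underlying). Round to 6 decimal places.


d1 = 0.2629930746; d2 = -0.0622760447
phi(d1) = 0.3853816212; exp(-qT) = 0.9305308958; exp(-rT) = 0.9960079893
Gamma = exp(-qT) * phi(d1) / (S * sigma * sqrt(T)) = 0.9305308958 * 0.3853816212 / (0.9400 * 0.2300 * 1.4142135624) = 1.172873

Answer: Gamma = 1.172873


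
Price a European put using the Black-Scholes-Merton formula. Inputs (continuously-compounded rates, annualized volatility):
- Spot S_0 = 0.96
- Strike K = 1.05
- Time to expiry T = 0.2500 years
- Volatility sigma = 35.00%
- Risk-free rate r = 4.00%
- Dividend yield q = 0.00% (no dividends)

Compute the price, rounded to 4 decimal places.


Answer: Price = 0.1166

Derivation:
d1 = (ln(S/K) + (r - q + 0.5*sigma^2) * T) / (sigma * sqrt(T)) = -0.36742662
d2 = d1 - sigma * sqrt(T) = -0.54242662
exp(-rT) = 0.99004983; exp(-qT) = 1.00000000
P = K * exp(-rT) * N(-d2) - S_0 * exp(-qT) * N(-d1)
N(-d1) = 0.64334959; N(-d2) = 0.70623768
P = 1.0500 * 0.99004983 * 0.70623768 - 0.9600 * 1.00000000 * 0.64334959 = 0.1166


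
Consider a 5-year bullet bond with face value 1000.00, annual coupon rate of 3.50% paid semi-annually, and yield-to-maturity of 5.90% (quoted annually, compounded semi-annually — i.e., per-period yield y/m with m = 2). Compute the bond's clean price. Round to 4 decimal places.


Coupon per period c = face * coupon_rate / m = 17.500000
Periods per year m = 2; per-period yield y/m = 0.029500
Number of cashflows N = 10
Cashflows (t years, CF_t, discount factor 1/(1+y/m)^(m*t), PV):
  t = 0.5000: CF_t = 17.500000, DF = 0.971345, PV = 16.998543
  t = 1.0000: CF_t = 17.500000, DF = 0.943512, PV = 16.511455
  t = 1.5000: CF_t = 17.500000, DF = 0.916476, PV = 16.038324
  t = 2.0000: CF_t = 17.500000, DF = 0.890214, PV = 15.578751
  t = 2.5000: CF_t = 17.500000, DF = 0.864706, PV = 15.132347
  t = 3.0000: CF_t = 17.500000, DF = 0.839928, PV = 14.698734
  t = 3.5000: CF_t = 17.500000, DF = 0.815860, PV = 14.277547
  t = 4.0000: CF_t = 17.500000, DF = 0.792482, PV = 13.868428
  t = 4.5000: CF_t = 17.500000, DF = 0.769773, PV = 13.471033
  t = 5.0000: CF_t = 1017.500000, DF = 0.747716, PV = 760.800708
Price P = sum_t PV_t = 897.375871

Answer: Price = 897.3759


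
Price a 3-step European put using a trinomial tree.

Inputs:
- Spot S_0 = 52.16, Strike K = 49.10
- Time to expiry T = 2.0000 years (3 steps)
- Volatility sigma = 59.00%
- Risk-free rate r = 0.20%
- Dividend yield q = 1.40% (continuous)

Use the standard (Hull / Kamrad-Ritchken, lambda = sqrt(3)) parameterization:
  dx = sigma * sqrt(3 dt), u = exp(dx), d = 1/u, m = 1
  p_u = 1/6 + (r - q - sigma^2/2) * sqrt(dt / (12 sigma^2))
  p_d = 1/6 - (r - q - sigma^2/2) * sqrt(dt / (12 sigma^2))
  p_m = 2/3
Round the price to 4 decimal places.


Answer: Price = V(0,0) = 14.0587

Derivation:
dt = T/N = 0.666667; dx = sigma*sqrt(3*dt) = 0.834386
u = exp(dx) = 2.303399; d = 1/u = 0.434141
p_u = 0.092341, p_m = 0.666667, p_d = 0.240993
Discount per step: exp(-r*dt) = 0.998668
Stock lattice S(k, j) with j the centered position index:
  k=0: S(0,+0) = 52.1600
  k=1: S(1,-1) = 22.6448; S(1,+0) = 52.1600; S(1,+1) = 120.1453
  k=2: S(2,-2) = 9.8310; S(2,-1) = 22.6448; S(2,+0) = 52.1600; S(2,+1) = 120.1453; S(2,+2) = 276.7426
  k=3: S(3,-3) = 4.2681; S(3,-2) = 9.8310; S(3,-1) = 22.6448; S(3,+0) = 52.1600; S(3,+1) = 120.1453; S(3,+2) = 276.7426; S(3,+3) = 637.4488
Terminal payoffs V(N, j) = max(K - S_T, 0):
  V(3,-3) = 44.831946; V(3,-2) = 39.268968; V(3,-1) = 26.455207; V(3,+0) = 0.000000; V(3,+1) = 0.000000; V(3,+2) = 0.000000; V(3,+3) = 0.000000
Backward induction: V(k, j) = exp(-r*dt) * [p_u * V(k+1, j+1) + p_m * V(k+1, j) + p_d * V(k+1, j-1)]
  V(2,-2) = exp(-r*dt) * [p_u*26.455207 + p_m*39.268968 + p_d*44.831946] = 39.373842
  V(2,-1) = exp(-r*dt) * [p_u*0.000000 + p_m*26.455207 + p_d*39.268968] = 27.064233
  V(2,+0) = exp(-r*dt) * [p_u*0.000000 + p_m*0.000000 + p_d*26.455207] = 6.367019
  V(2,+1) = exp(-r*dt) * [p_u*0.000000 + p_m*0.000000 + p_d*0.000000] = 0.000000
  V(2,+2) = exp(-r*dt) * [p_u*0.000000 + p_m*0.000000 + p_d*0.000000] = 0.000000
  V(1,-1) = exp(-r*dt) * [p_u*6.367019 + p_m*27.064233 + p_d*39.373842] = 28.082100
  V(1,+0) = exp(-r*dt) * [p_u*0.000000 + p_m*6.367019 + p_d*27.064233] = 10.752618
  V(1,+1) = exp(-r*dt) * [p_u*0.000000 + p_m*0.000000 + p_d*6.367019] = 1.532361
  V(0,+0) = exp(-r*dt) * [p_u*1.532361 + p_m*10.752618 + p_d*28.082100] = 14.058737


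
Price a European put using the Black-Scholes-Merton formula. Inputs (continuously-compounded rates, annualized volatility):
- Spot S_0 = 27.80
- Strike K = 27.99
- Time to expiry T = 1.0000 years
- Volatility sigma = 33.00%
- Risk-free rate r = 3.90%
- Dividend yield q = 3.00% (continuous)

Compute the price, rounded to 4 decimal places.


d1 = (ln(S/K) + (r - q + 0.5*sigma^2) * T) / (sigma * sqrt(T)) = 0.17163248
d2 = d1 - sigma * sqrt(T) = -0.15836752
exp(-rT) = 0.96175071; exp(-qT) = 0.97044553
P = K * exp(-rT) * N(-d2) - S_0 * exp(-qT) * N(-d1)
N(-d1) = 0.43186324; N(-d2) = 0.56291640
P = 27.9900 * 0.96175071 * 0.56291640 - 27.8000 * 0.97044553 * 0.43186324 = 3.5024

Answer: Price = 3.5024


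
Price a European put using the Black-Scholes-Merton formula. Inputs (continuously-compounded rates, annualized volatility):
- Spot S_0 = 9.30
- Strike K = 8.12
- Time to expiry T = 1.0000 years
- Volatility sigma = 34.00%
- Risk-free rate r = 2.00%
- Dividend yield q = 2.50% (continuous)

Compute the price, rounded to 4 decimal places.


Answer: Price = 0.6767

Derivation:
d1 = (ln(S/K) + (r - q + 0.5*sigma^2) * T) / (sigma * sqrt(T)) = 0.55436543
d2 = d1 - sigma * sqrt(T) = 0.21436543
exp(-rT) = 0.98019867; exp(-qT) = 0.97530991
P = K * exp(-rT) * N(-d2) - S_0 * exp(-qT) * N(-d1)
N(-d1) = 0.28966439; N(-d2) = 0.41513105
P = 8.1200 * 0.98019867 * 0.41513105 - 9.3000 * 0.97530991 * 0.28966439 = 0.6767


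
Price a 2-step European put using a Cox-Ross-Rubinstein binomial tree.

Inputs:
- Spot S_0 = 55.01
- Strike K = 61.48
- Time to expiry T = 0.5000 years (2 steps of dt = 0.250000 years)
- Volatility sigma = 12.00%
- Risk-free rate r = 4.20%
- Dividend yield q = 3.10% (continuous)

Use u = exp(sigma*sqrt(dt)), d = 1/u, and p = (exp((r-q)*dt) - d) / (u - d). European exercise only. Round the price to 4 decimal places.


Answer: Price = V(0,0) = 6.1758

Derivation:
dt = T/N = 0.250000
u = exp(sigma*sqrt(dt)) = 1.061837; d = 1/u = 0.941765
p = (exp((r-q)*dt) - d) / (u - d) = 0.507939
Discount per step: exp(-r*dt) = 0.989555
Stock lattice S(k, i) with i counting down-moves:
  k=0: S(0,0) = 55.0100
  k=1: S(1,0) = 58.4116; S(1,1) = 51.8065
  k=2: S(2,0) = 62.0236; S(2,1) = 55.0100; S(2,2) = 48.7895
Terminal payoffs V(N, i) = max(K - S_T, 0):
  V(2,0) = 0.000000; V(2,1) = 6.470000; V(2,2) = 12.690507
Backward induction: V(k, i) = exp(-r*dt) * [p * V(k+1, i) + (1-p) * V(k+1, i+1)].
  V(1,0) = exp(-r*dt) * [p*0.000000 + (1-p)*6.470000] = 3.150382
  V(1,1) = exp(-r*dt) * [p*6.470000 + (1-p)*12.690507] = 9.431319
  V(0,0) = exp(-r*dt) * [p*3.150382 + (1-p)*9.431319] = 6.175799


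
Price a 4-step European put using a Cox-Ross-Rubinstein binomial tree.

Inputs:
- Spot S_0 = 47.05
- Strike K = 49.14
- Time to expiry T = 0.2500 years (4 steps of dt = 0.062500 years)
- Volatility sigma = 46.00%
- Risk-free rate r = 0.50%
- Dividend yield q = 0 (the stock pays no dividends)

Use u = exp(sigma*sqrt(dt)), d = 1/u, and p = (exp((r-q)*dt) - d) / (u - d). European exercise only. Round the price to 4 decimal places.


dt = T/N = 0.062500
u = exp(sigma*sqrt(dt)) = 1.121873; d = 1/u = 0.891366
p = (exp((r-q)*dt) - d) / (u - d) = 0.472638
Discount per step: exp(-r*dt) = 0.999688
Stock lattice S(k, i) with i counting down-moves:
  k=0: S(0,0) = 47.0500
  k=1: S(1,0) = 52.7841; S(1,1) = 41.9388
  k=2: S(2,0) = 59.2171; S(2,1) = 47.0500; S(2,2) = 37.3828
  k=3: S(3,0) = 66.4341; S(3,1) = 52.7841; S(3,2) = 41.9388; S(3,3) = 33.3218
  k=4: S(4,0) = 74.5307; S(4,1) = 59.2171; S(4,2) = 47.0500; S(4,3) = 37.3828; S(4,4) = 29.7019
Terminal payoffs V(N, i) = max(K - S_T, 0):
  V(4,0) = 0.000000; V(4,1) = 0.000000; V(4,2) = 2.090000; V(4,3) = 11.757194; V(4,4) = 19.438104
Backward induction: V(k, i) = exp(-r*dt) * [p * V(k+1, i) + (1-p) * V(k+1, i+1)].
  V(3,0) = exp(-r*dt) * [p*0.000000 + (1-p)*0.000000] = 0.000000
  V(3,1) = exp(-r*dt) * [p*0.000000 + (1-p)*2.090000] = 1.101843
  V(3,2) = exp(-r*dt) * [p*2.090000 + (1-p)*11.757194] = 7.185869
  V(3,3) = exp(-r*dt) * [p*11.757194 + (1-p)*19.438104] = 15.802879
  V(2,0) = exp(-r*dt) * [p*0.000000 + (1-p)*1.101843] = 0.580889
  V(2,1) = exp(-r*dt) * [p*1.101843 + (1-p)*7.185869] = 4.308983
  V(2,2) = exp(-r*dt) * [p*7.185869 + (1-p)*15.802879] = 11.726491
  V(1,0) = exp(-r*dt) * [p*0.580889 + (1-p)*4.308983] = 2.546150
  V(1,1) = exp(-r*dt) * [p*4.308983 + (1-p)*11.726491] = 8.218130
  V(0,0) = exp(-r*dt) * [p*2.546150 + (1-p)*8.218130] = 5.535609

Answer: Price = V(0,0) = 5.5356


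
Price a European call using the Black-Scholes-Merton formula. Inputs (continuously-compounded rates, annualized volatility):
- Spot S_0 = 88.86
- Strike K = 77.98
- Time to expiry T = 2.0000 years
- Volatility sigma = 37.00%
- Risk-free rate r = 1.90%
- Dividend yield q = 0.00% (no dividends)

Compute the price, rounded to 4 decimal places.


d1 = (ln(S/K) + (r - q + 0.5*sigma^2) * T) / (sigma * sqrt(T)) = 0.58385943
d2 = d1 - sigma * sqrt(T) = 0.06060042
exp(-rT) = 0.96271294; exp(-qT) = 1.00000000
C = S_0 * exp(-qT) * N(d1) - K * exp(-rT) * N(d2)
N(d1) = 0.72034256; N(d2) = 0.52416128
C = 88.8600 * 1.00000000 * 0.72034256 - 77.9800 * 0.96271294 * 0.52416128 = 24.6596

Answer: Price = 24.6596


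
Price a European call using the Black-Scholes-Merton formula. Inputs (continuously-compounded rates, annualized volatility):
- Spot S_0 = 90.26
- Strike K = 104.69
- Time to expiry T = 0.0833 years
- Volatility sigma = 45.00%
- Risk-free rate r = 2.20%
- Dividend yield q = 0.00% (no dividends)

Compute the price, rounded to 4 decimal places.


Answer: Price = 0.8179

Derivation:
d1 = (ln(S/K) + (r - q + 0.5*sigma^2) * T) / (sigma * sqrt(T)) = -1.06286412
d2 = d1 - sigma * sqrt(T) = -1.19274195
exp(-rT) = 0.99816908; exp(-qT) = 1.00000000
C = S_0 * exp(-qT) * N(d1) - K * exp(-rT) * N(d2)
N(d1) = 0.14392179; N(d2) = 0.11648523
C = 90.2600 * 1.00000000 * 0.14392179 - 104.6900 * 0.99816908 * 0.11648523 = 0.8179


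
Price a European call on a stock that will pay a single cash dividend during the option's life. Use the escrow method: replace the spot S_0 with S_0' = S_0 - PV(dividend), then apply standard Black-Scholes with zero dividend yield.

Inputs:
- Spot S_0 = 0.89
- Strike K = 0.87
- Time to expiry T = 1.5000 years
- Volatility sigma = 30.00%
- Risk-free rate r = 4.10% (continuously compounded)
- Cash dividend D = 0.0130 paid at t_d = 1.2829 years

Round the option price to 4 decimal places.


PV(D) = D * exp(-r * t_d) = 0.0130 * 0.94876048 = 0.01233389
S_0' = S_0 - PV(D) = 0.8900 - 0.01233389 = 0.87766611
d1 = (ln(S_0'/K) + (r + sigma^2/2)*T) / (sigma*sqrt(T)) = 0.37497069
d2 = d1 - sigma*sqrt(T) = 0.00754723
exp(-rT) = 0.94035295
N(d1) = 0.64615887; N(d2) = 0.50301088
C = S_0' * N(d1) - K * exp(-rT) * N(d2) = 0.87766611 * 0.64615887 - 0.8700 * 0.94035295 * 0.50301088 = 0.1556

Answer: Price = 0.1556


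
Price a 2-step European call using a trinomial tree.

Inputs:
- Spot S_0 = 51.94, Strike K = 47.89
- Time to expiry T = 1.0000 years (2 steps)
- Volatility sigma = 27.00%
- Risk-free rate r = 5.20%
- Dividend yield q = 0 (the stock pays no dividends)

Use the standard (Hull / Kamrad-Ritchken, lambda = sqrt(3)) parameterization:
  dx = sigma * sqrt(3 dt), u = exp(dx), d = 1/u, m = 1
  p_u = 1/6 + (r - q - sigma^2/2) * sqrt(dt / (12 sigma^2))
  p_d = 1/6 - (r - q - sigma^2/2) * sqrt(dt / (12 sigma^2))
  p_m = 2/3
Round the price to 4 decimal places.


Answer: Price = V(0,0) = 9.0272

Derivation:
dt = T/N = 0.500000; dx = sigma*sqrt(3*dt) = 0.330681
u = exp(dx) = 1.391916; d = 1/u = 0.718434
p_u = 0.178423, p_m = 0.666667, p_d = 0.154911
Discount per step: exp(-r*dt) = 0.974335
Stock lattice S(k, j) with j the centered position index:
  k=0: S(0,+0) = 51.9400
  k=1: S(1,-1) = 37.3155; S(1,+0) = 51.9400; S(1,+1) = 72.2961
  k=2: S(2,-2) = 26.8087; S(2,-1) = 37.3155; S(2,+0) = 51.9400; S(2,+1) = 72.2961; S(2,+2) = 100.6301
Terminal payoffs V(N, j) = max(S_T - K, 0):
  V(2,-2) = 0.000000; V(2,-1) = 0.000000; V(2,+0) = 4.050000; V(2,+1) = 24.406110; V(2,+2) = 52.740102
Backward induction: V(k, j) = exp(-r*dt) * [p_u * V(k+1, j+1) + p_m * V(k+1, j) + p_d * V(k+1, j-1)]
  V(1,-1) = exp(-r*dt) * [p_u*4.050000 + p_m*0.000000 + p_d*0.000000] = 0.704066
  V(1,+0) = exp(-r*dt) * [p_u*24.406110 + p_m*4.050000 + p_d*0.000000] = 6.873548
  V(1,+1) = exp(-r*dt) * [p_u*52.740102 + p_m*24.406110 + p_d*4.050000] = 25.632963
  V(0,+0) = exp(-r*dt) * [p_u*25.632963 + p_m*6.873548 + p_d*0.704066] = 9.027152


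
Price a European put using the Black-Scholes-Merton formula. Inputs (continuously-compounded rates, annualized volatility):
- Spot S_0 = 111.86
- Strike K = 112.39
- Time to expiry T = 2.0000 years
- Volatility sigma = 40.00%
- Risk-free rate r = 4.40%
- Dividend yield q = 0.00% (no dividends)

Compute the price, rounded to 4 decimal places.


Answer: Price = 19.6991

Derivation:
d1 = (ln(S/K) + (r - q + 0.5*sigma^2) * T) / (sigma * sqrt(T)) = 0.43005019
d2 = d1 - sigma * sqrt(T) = -0.13563524
exp(-rT) = 0.91576088; exp(-qT) = 1.00000000
P = K * exp(-rT) * N(-d2) - S_0 * exp(-qT) * N(-d1)
N(-d1) = 0.33357957; N(-d2) = 0.55394518
P = 112.3900 * 0.91576088 * 0.55394518 - 111.8600 * 1.00000000 * 0.33357957 = 19.6991


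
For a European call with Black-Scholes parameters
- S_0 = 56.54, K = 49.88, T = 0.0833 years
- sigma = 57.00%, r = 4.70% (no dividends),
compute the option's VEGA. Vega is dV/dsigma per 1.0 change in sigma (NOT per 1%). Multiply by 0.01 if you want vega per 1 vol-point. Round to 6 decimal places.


Answer: Vega = 4.467169

Derivation:
d1 = 0.8678728037; d2 = 0.7033608893
phi(d1) = 0.2737499625; exp(-qT) = 1.0000000000; exp(-rT) = 0.9960925540
Vega = S * exp(-qT) * phi(d1) * sqrt(T) = 56.5400 * 1.0000000000 * 0.2737499625 * 0.2886173938 = 4.467169


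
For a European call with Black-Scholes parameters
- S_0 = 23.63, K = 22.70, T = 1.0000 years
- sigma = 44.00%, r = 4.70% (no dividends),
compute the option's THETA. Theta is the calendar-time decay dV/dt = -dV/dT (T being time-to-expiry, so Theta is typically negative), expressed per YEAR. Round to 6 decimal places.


d1 = 0.4180731062; d2 = -0.0219268938
phi(d1) = 0.3655577190; exp(-qT) = 1.0000000000; exp(-rT) = 0.9540873976
Theta = -S*exp(-qT)*phi(d1)*sigma/(2*sqrt(T)) - r*K*exp(-rT)*N(d2) + q*S*exp(-qT)*N(d1)
N(d1) = 0.6620531663; N(d2) = 0.4912531359; sqrt(T) = 1.0000000000
Term 1 = -23.6300 * 1.0000000000 * 0.3655577190 * 0.4400 / (2 * 1.0000000000) = -1.9003883580
Term 2 = -0.0470 * 22.7000 * 0.9540873976 * 0.4912531359 = -0.5000543507
Term 3 = 0 (no dividend yield, q = 0)
Theta = -1.9003883580 + (-0.5000543507) + (0.0000000000) = -2.400443

Answer: Theta = -2.400443
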